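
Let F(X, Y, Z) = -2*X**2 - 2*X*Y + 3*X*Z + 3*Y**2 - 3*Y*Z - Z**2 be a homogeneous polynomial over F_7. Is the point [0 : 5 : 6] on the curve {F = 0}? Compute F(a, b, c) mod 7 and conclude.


F(0,5,6) ≡ 5 (mod 7); P is NOT on the curve.

Evaluate F(0, 5, 6) term-by-term (mod 7).
  -2*X**2 ↦ -2·0·1·1 = 0
  -2*X*Y ↦ -2·0·5·1 = 0
  3*X*Z ↦ 3·0·1·6 = 0
  3*Y**2 ↦ 3·1·25·1 = 75
  -3*Y*Z ↦ -3·1·5·6 = -90
  -Z**2 ↦ -1·1·1·36 = -36
Sum: F(0, 5, 6) = (0) + (0) + (0) + (75) + (-90) + (-36) = -51.
Reducing mod 7: -51 ≡ 5 (mod 7).
Since F(a, b, c) ≡ 5 ≠ 0 (mod 7), P does NOT lie on the curve.


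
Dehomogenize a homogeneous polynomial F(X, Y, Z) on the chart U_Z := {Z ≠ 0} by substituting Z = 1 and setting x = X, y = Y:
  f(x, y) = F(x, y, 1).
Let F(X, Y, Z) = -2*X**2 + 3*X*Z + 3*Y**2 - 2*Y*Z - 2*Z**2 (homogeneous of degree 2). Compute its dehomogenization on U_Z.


f(x, y) = -2*x**2 + 3*x + 3*y**2 - 2*y - 2

On U_Z we set Z = 1. Each monomial c·X^i·Y^j·Z^k in F becomes c·x^i·y^j·1^k = c·x^i·y^j.
Substituting Z = 1: F(X, Y, 1) = -2*x**2 + 3*x + 3*y**2 - 2*y - 2.
Note: deg(f) ≤ deg(F) = 2; strict inequality happens when F is divisible by Z (lost terms).


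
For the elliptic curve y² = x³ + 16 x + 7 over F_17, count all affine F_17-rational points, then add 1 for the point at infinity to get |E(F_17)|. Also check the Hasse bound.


Affine points = {(2, 8), (2, 9), (4, 4), (4, 13), (5, 5), (5, 12), (6, 8), (6, 9), (8, 1), (8, 16), (9, 8), (9, 9), (11, 1), (11, 16), (13, 7), (13, 10), (14, 0), (15, 1), (15, 16)}; affine count = 19; |E(F_17)| = 20.

Discriminant check: Δ ∝ 4a³ + 27b² = 4·16³ + 27·7² = 4·4096 + 27·49 ≡ 10 (mod 17). Nonzero ⇒ E is nonsingular.
For each x ∈ F_17, compute rhs = x³ + 16·x + 7 mod 17, then count y ∈ F_17 with y² ≡ rhs.
  x = 0: rhs = 7, matching y values: none (0 points).
  x = 1: rhs = 7, matching y values: none (0 points).
  x = 2: rhs = 13, matching y values: 8, 9 (2 points).
  x = 3: rhs = 14, matching y values: none (0 points).
  x = 4: rhs = 16, matching y values: 4, 13 (2 points).
  x = 5: rhs = 8, matching y values: 5, 12 (2 points).
  x = 6: rhs = 13, matching y values: 8, 9 (2 points).
  x = 7: rhs = 3, matching y values: none (0 points).
  x = 8: rhs = 1, matching y values: 1, 16 (2 points).
  x = 9: rhs = 13, matching y values: 8, 9 (2 points).
  x = 10: rhs = 11, matching y values: none (0 points).
  x = 11: rhs = 1, matching y values: 1, 16 (2 points).
  x = 12: rhs = 6, matching y values: none (0 points).
  x = 13: rhs = 15, matching y values: 7, 10 (2 points).
  x = 14: rhs = 0, matching y values: 0 (1 points).
  x = 15: rhs = 1, matching y values: 1, 16 (2 points).
  x = 16: rhs = 7, matching y values: none (0 points).
Total affine count: 19.
Full point count |E(F_17)| = 19 + 1 = 20.
Hasse bound: |20 − (17+1)| = |2| = 2 ≤ 2√17 ≈ 8.2462 ✓.


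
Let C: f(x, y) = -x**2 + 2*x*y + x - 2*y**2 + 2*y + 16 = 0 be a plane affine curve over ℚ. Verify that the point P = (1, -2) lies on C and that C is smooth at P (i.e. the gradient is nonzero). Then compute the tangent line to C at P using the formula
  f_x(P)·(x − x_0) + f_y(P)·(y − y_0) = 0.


Tangent line at P: -5*x + 12*y + 29 = 0.

Step 1: f(1, -2) = 0, so P lies on C.
Step 2: partial derivatives
  f_x(x, y) = -2*x + 2*y + 1, f_y(x, y) = 2*x - 4*y + 2.
  f_x(P) = -5, f_y(P) = 12 (gradient nonzero, so P is smooth).
Step 3: tangent line at P: -5·(x − 1) + 12·(y − -2) = 0.
Expanding: -5*x + 12*y + 29 = 0.


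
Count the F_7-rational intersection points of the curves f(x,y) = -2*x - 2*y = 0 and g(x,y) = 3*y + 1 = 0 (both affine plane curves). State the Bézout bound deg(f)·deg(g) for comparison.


Common zeros: {(5, 2)}; count = 1; Bézout bound = 1.

deg(f) = 1, deg(g) = 1, so Bézout bound = 1.
Scan x ∈ F_7. For each x, list the y ∈ F_7 with f(x, y) ≡ 0 and those with g(x, y) ≡ 0 (mod 7); the common zeros in that column are the intersection.
  x = 0: f ≡ 0 at y ∈ {0}; g ≡ 0 at y ∈ {2}; common: ∅.
  x = 1: f ≡ 0 at y ∈ {6}; g ≡ 0 at y ∈ {2}; common: ∅.
  x = 2: f ≡ 0 at y ∈ {5}; g ≡ 0 at y ∈ {2}; common: ∅.
  x = 3: f ≡ 0 at y ∈ {4}; g ≡ 0 at y ∈ {2}; common: ∅.
  x = 4: f ≡ 0 at y ∈ {3}; g ≡ 0 at y ∈ {2}; common: ∅.
  x = 5: f ≡ 0 at y ∈ {2}; g ≡ 0 at y ∈ {2}; common: {2}.
  x = 6: f ≡ 0 at y ∈ {1}; g ≡ 0 at y ∈ {2}; common: ∅.
Collecting: common zeros = {(5, 2)}, so the count is 1.
Comparison with the Bézout bound: 1 ≤ 1 = deg(f)·deg(g), as expected for curves with no common component (the bound is attained).


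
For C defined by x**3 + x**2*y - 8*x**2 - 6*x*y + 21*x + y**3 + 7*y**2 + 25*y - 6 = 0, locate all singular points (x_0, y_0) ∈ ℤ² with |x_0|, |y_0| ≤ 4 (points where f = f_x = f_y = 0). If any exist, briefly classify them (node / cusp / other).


Singular points: {(3, -2)}; classification: node.

Compute partial derivatives:
  f_x = 3*x**2 + 2*x*y - 16*x - 6*y + 21.
  f_y = x**2 - 6*x + 3*y**2 + 14*y + 25.
Scan x_0 ∈ {−4, ..., 4}. For each x_0, f_y(x_0, y) is a polynomial in y; find its integer roots y ∈ {−4, ..., 4}, then test f_x and f at those candidates.
  x = -4: f_y(-4, y) = 3*y**2 + 14*y + 65; no integer root y with |y| ≤ 4.
  x = -3: f_y(-3, y) = 3*y**2 + 14*y + 52; no integer root y with |y| ≤ 4.
  x = -2: f_y(-2, y) = 3*y**2 + 14*y + 41; no integer root y with |y| ≤ 4.
  x = -1: f_y(-1, y) = 3*y**2 + 14*y + 32; no integer root y with |y| ≤ 4.
  x = 0: f_y(0, y) = 3*y**2 + 14*y + 25; no integer root y with |y| ≤ 4.
  x = 1: f_y(1, y) = 3*y**2 + 14*y + 20; no integer root y with |y| ≤ 4.
  x = 2: f_y(2, y) = 3*y**2 + 14*y + 17; no integer root y with |y| ≤ 4.
  x = 3: f_y(3, y) = 3*y**2 + 14*y + 16; vanishes at y ∈ {-2}. (3, -2): f_x = 0, f = 0 — SINGULAR.
  x = 4: f_y(4, y) = 3*y**2 + 14*y + 17; no integer root y with |y| ≤ 4.
Only singular point on the grid: (3, -2).
Classify: substitute x = 3 + u, y = -2 + v and expand: f = u**3 + u**2*v - u**2 + v**3 + v**2.
No constant or linear terms (consistent with a singular point). Quadratic part: -u**2 + v**2. Cubic part: u**3 + u**2*v + v**3.
The quadratic part v**2 - u**2 = (v − u)(v + u) splits into two distinct linear factors, so there are two distinct tangent lines y − -2 = ±(x − 3) — this is a node (ordinary double point).
Classification: node.


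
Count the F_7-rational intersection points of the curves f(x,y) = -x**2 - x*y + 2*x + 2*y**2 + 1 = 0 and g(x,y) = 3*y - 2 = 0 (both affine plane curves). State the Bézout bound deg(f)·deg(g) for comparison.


Common zeros: {(3, 3)}; count = 1; Bézout bound = 2.

deg(f) = 2, deg(g) = 1, so Bézout bound = 2.
Scan x ∈ F_7. For each x, list the y ∈ F_7 with f(x, y) ≡ 0 and those with g(x, y) ≡ 0 (mod 7); the common zeros in that column are the intersection.
  x = 0: f ≡ 0 at y ∈ ∅; g ≡ 0 at y ∈ {3}; common: ∅.
  x = 1: f ≡ 0 at y ∈ ∅; g ≡ 0 at y ∈ {3}; common: ∅.
  x = 2: f ≡ 0 at y ∈ ∅; g ≡ 0 at y ∈ {3}; common: ∅.
  x = 3: f ≡ 0 at y ∈ {2, 3}; g ≡ 0 at y ∈ {3}; common: {3}.
  x = 4: f ≡ 0 at y ∈ {0, 2}; g ≡ 0 at y ∈ {3}; common: ∅.
  x = 5: f ≡ 0 at y ∈ {0, 6}; g ≡ 0 at y ∈ {3}; common: ∅.
  x = 6: f ≡ 0 at y ∈ ∅; g ≡ 0 at y ∈ {3}; common: ∅.
Collecting: common zeros = {(3, 3)}, so the count is 1.
Comparison with the Bézout bound: 1 ≤ 2 = deg(f)·deg(g), as expected for curves with no common component (the affine F_7-count falls short of the bound because intersections may lie at infinity, over extension fields, or carry multiplicity).


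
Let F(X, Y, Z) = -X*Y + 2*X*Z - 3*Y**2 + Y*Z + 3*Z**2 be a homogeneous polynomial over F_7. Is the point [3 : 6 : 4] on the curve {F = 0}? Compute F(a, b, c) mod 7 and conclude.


F(3,6,4) ≡ 5 (mod 7); P is NOT on the curve.

Evaluate F(3, 6, 4) term-by-term (mod 7).
  -X*Y ↦ -1·3·6·1 = -18
  2*X*Z ↦ 2·3·1·4 = 24
  -3*Y**2 ↦ -3·1·36·1 = -108
  Y*Z ↦ 1·1·6·4 = 24
  3*Z**2 ↦ 3·1·1·16 = 48
Sum: F(3, 6, 4) = (-18) + (24) + (-108) + (24) + (48) = -30.
Reducing mod 7: -30 ≡ 5 (mod 7).
Since F(a, b, c) ≡ 5 ≠ 0 (mod 7), P does NOT lie on the curve.


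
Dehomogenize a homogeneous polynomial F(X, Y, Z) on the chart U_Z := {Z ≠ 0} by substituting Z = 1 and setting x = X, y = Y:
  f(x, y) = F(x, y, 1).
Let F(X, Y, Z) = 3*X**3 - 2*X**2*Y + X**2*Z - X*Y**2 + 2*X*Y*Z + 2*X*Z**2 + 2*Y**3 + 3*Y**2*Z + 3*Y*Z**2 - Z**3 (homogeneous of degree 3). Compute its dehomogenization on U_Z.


f(x, y) = 3*x**3 - 2*x**2*y + x**2 - x*y**2 + 2*x*y + 2*x + 2*y**3 + 3*y**2 + 3*y - 1

On U_Z we set Z = 1. Each monomial c·X^i·Y^j·Z^k in F becomes c·x^i·y^j·1^k = c·x^i·y^j.
Substituting Z = 1: F(X, Y, 1) = 3*x**3 - 2*x**2*y + x**2 - x*y**2 + 2*x*y + 2*x + 2*y**3 + 3*y**2 + 3*y - 1.
Note: deg(f) ≤ deg(F) = 3; strict inequality happens when F is divisible by Z (lost terms).


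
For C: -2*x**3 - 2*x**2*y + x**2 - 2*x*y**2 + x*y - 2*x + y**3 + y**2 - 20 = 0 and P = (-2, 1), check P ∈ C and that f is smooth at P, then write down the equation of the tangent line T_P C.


Tangent line at P: -23*x + 3*y - 49 = 0.

Step 1: f(-2, 1) = 0, so P lies on C.
Step 2: partial derivatives
  f_x(x, y) = -6*x**2 - 4*x*y + 2*x - 2*y**2 + y - 2, f_y(x, y) = -2*x**2 - 4*x*y + x + 3*y**2 + 2*y.
  f_x(P) = -23, f_y(P) = 3 (gradient nonzero, so P is smooth).
Step 3: tangent line at P: -23·(x − -2) + 3·(y − 1) = 0.
Expanding: -23*x + 3*y - 49 = 0.


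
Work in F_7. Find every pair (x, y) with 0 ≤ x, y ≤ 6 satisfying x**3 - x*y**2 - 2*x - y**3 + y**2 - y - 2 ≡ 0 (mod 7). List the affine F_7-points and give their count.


Affine F_7-points: {(1, 5), (3, 5), (4, 1)}; count = 3.

For each of the 49 pairs (x, y) ∈ F_7², evaluate f(x, y) mod 7. Record the zeros.
  x = 0: [0↦5, 1↦4, 2↦6, 3↦5, 4↦2, 5↦5, 6↦1]  zeros at y ∈ ∅
  x = 1: [0↦4, 1↦2, 2↦1, 3↦2, 4↦6, 5↦0, 6↦6]  zeros at y ∈ {5}
  x = 2: [0↦2, 1↦6, 2↦2, 3↦5, 4↦2, 5↦1, 6↦3]  zeros at y ∈ ∅
  x = 3: [0↦5, 1↦1, 2↦1, 3↦6, 4↦3, 5↦0, 6↦5]  zeros at y ∈ {5}
  x = 4: [0↦5, 1↦0, 2↦4, 3↦4, 4↦1, 5↦3, 6↦4]  zeros at y ∈ {1}
  x = 5: [0↦1, 1↦2, 2↦3, 3↦5, 4↦2, 5↦2, 6↦6]  zeros at y ∈ ∅
  x = 6: [0↦6, 1↦6, 2↦4, 3↦1, 4↦5, 5↦3, 6↦3]  zeros at y ∈ ∅
Collecting zeros: affine points = {(1, 5), (3, 5), (4, 1)}.
Total count |C(F_7)_aff| = 3.


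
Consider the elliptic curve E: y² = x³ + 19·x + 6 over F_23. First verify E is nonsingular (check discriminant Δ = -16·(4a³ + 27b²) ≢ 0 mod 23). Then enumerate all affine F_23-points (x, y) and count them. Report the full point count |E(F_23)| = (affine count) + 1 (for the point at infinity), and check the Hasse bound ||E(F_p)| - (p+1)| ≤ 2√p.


Affine points = {(0, 11), (0, 12), (1, 7), (1, 16), (2, 11), (2, 12), (4, 10), (4, 13), (8, 7), (8, 16), (9, 3), (9, 20), (10, 0), (13, 9), (13, 14), (14, 7), (14, 16), (15, 3), (15, 20), (16, 6), (16, 17), (18, 4), (18, 19), (19, 2), (19, 21), (21, 11), (21, 12), (22, 3), (22, 20)}; affine count = 29; |E(F_23)| = 30.

Discriminant check: Δ ∝ 4a³ + 27b² = 4·19³ + 27·6² = 4·6859 + 27·36 ≡ 3 (mod 23). Nonzero ⇒ E is nonsingular.
For each x ∈ F_23, compute rhs = x³ + 19·x + 6 mod 23, then count y ∈ F_23 with y² ≡ rhs.
  x = 0: rhs = 6, matching y values: 11, 12 (2 points).
  x = 1: rhs = 3, matching y values: 7, 16 (2 points).
  x = 2: rhs = 6, matching y values: 11, 12 (2 points).
  x = 3: rhs = 21, matching y values: none (0 points).
  x = 4: rhs = 8, matching y values: 10, 13 (2 points).
  x = 5: rhs = 19, matching y values: none (0 points).
  x = 6: rhs = 14, matching y values: none (0 points).
  x = 7: rhs = 22, matching y values: none (0 points).
  x = 8: rhs = 3, matching y values: 7, 16 (2 points).
  x = 9: rhs = 9, matching y values: 3, 20 (2 points).
  x = 10: rhs = 0, matching y values: 0 (1 points).
  x = 11: rhs = 5, matching y values: none (0 points).
  x = 12: rhs = 7, matching y values: none (0 points).
  x = 13: rhs = 12, matching y values: 9, 14 (2 points).
  x = 14: rhs = 3, matching y values: 7, 16 (2 points).
  x = 15: rhs = 9, matching y values: 3, 20 (2 points).
  x = 16: rhs = 13, matching y values: 6, 17 (2 points).
  x = 17: rhs = 21, matching y values: none (0 points).
  x = 18: rhs = 16, matching y values: 4, 19 (2 points).
  x = 19: rhs = 4, matching y values: 2, 21 (2 points).
  x = 20: rhs = 14, matching y values: none (0 points).
  x = 21: rhs = 6, matching y values: 11, 12 (2 points).
  x = 22: rhs = 9, matching y values: 3, 20 (2 points).
Total affine count: 29.
Full point count |E(F_23)| = 29 + 1 = 30.
Hasse bound: |30 − (23+1)| = |6| = 6 ≤ 2√23 ≈ 9.5917 ✓.


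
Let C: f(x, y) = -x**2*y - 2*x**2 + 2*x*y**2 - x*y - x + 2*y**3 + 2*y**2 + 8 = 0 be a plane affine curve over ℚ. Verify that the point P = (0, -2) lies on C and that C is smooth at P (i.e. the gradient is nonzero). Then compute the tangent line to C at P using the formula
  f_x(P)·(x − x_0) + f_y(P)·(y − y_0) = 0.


Tangent line at P: 9*x + 16*y + 32 = 0.

Step 1: f(0, -2) = 0, so P lies on C.
Step 2: partial derivatives
  f_x(x, y) = -2*x*y - 4*x + 2*y**2 - y - 1, f_y(x, y) = -x**2 + 4*x*y - x + 6*y**2 + 4*y.
  f_x(P) = 9, f_y(P) = 16 (gradient nonzero, so P is smooth).
Step 3: tangent line at P: 9·(x − 0) + 16·(y − -2) = 0.
Expanding: 9*x + 16*y + 32 = 0.


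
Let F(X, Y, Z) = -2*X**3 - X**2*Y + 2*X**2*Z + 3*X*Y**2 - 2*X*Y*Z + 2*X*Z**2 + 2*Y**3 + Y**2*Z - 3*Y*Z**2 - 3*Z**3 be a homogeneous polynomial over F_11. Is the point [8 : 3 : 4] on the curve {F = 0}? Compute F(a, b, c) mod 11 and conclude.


F(8,3,4) ≡ 1 (mod 11); P is NOT on the curve.

Evaluate F(8, 3, 4) term-by-term (mod 11).
  -2*X**3 ↦ -2·512·1·1 = -1024
  -X**2*Y ↦ -1·64·3·1 = -192
  2*X**2*Z ↦ 2·64·1·4 = 512
  3*X*Y**2 ↦ 3·8·9·1 = 216
  -2*X*Y*Z ↦ -2·8·3·4 = -192
  2*X*Z**2 ↦ 2·8·1·16 = 256
  2*Y**3 ↦ 2·1·27·1 = 54
  Y**2*Z ↦ 1·1·9·4 = 36
  -3*Y*Z**2 ↦ -3·1·3·16 = -144
  -3*Z**3 ↦ -3·1·1·64 = -192
Sum: F(8, 3, 4) = (-1024) + (-192) + (512) + (216) + (-192) + (256) + (54) + (36) + (-144) + (-192) = -670.
Reducing mod 11: -670 ≡ 1 (mod 11).
Since F(a, b, c) ≡ 1 ≠ 0 (mod 11), P does NOT lie on the curve.


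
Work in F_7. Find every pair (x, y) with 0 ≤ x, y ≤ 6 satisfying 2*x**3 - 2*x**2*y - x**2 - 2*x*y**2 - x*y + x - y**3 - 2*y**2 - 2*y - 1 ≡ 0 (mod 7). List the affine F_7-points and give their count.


Affine F_7-points: {(0, 2), (0, 4), (0, 6), (1, 3), (1, 4), (2, 5), (3, 6), (5, 3)}; count = 8.

For each of the 49 pairs (x, y) ∈ F_7², evaluate f(x, y) mod 7. Record the zeros.
  x = 0: [0↦6, 1↦1, 2↦0, 3↦4, 4↦0, 5↦3, 6↦0]  zeros at y ∈ {2, 4, 6}
  x = 1: [0↦1, 1↦5, 2↦2, 3↦0, 4↦0, 5↦3, 6↦3]  zeros at y ∈ {3, 4}
  x = 2: [0↦6, 1↦1, 2↦6, 3↦1, 4↦1, 5↦0, 6↦6]  zeros at y ∈ {5}
  x = 3: [0↦5, 1↦1, 2↦3, 3↦5, 4↦1, 5↦6, 6↦0]  zeros at y ∈ {6}
  x = 4: [0↦3, 1↦3, 2↦5, 3↦3, 4↦5, 5↦5, 6↦4]  zeros at y ∈ ∅
  x = 5: [0↦5, 1↦5, 2↦3, 3↦0, 4↦4, 5↦2, 6↦2]  zeros at y ∈ {3}
  x = 6: [0↦2, 1↦5, 2↦2, 3↦1, 4↦3, 5↦2, 6↦6]  zeros at y ∈ ∅
Collecting zeros: affine points = {(0, 2), (0, 4), (0, 6), (1, 3), (1, 4), (2, 5), (3, 6), (5, 3)}.
Total count |C(F_7)_aff| = 8.


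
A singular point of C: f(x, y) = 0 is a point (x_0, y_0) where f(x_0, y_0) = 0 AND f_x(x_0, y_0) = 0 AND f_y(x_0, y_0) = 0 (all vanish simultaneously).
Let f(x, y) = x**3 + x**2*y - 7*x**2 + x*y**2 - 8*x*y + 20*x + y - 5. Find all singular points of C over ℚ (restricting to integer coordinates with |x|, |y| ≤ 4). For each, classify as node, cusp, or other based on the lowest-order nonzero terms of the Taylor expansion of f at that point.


Singular points: {(1, 3)}; classification: node.

Compute partial derivatives:
  f_x = 3*x**2 + 2*x*y - 14*x + y**2 - 8*y + 20.
  f_y = x**2 + 2*x*y - 8*x + 1.
Scan x_0 ∈ {−4, ..., 4}. For each x_0, f_y(x_0, y) is a polynomial in y; find its integer roots y ∈ {−4, ..., 4}, then test f_x and f at those candidates.
  x = -4: f_y(-4, y) = 49 - 8*y; no integer root y with |y| ≤ 4.
  x = -3: f_y(-3, y) = 34 - 6*y; no integer root y with |y| ≤ 4.
  x = -2: f_y(-2, y) = 21 - 4*y; no integer root y with |y| ≤ 4.
  x = -1: f_y(-1, y) = 10 - 2*y; no integer root y with |y| ≤ 4.
  x = 0: f_y(0, y) = 1; no integer root y with |y| ≤ 4.
  x = 1: f_y(1, y) = 2*y - 6; vanishes at y ∈ {3}. (1, 3): f_x = 0, f = 0 — SINGULAR.
  x = 2: f_y(2, y) = 4*y - 11; no integer root y with |y| ≤ 4.
  x = 3: f_y(3, y) = 6*y - 14; no integer root y with |y| ≤ 4.
  x = 4: f_y(4, y) = 8*y - 15; no integer root y with |y| ≤ 4.
Only singular point on the grid: (1, 3).
Classify: substitute x = 1 + u, y = 3 + v and expand: f = u**3 + u**2*v - u**2 + u*v**2 + v**2.
No constant or linear terms (consistent with a singular point). Quadratic part: -u**2 + v**2. Cubic part: u**3 + u**2*v + u*v**2.
The quadratic part v**2 - u**2 = (v − u)(v + u) splits into two distinct linear factors, so there are two distinct tangent lines y − 3 = ±(x − 1) — this is a node (ordinary double point).
Classification: node.


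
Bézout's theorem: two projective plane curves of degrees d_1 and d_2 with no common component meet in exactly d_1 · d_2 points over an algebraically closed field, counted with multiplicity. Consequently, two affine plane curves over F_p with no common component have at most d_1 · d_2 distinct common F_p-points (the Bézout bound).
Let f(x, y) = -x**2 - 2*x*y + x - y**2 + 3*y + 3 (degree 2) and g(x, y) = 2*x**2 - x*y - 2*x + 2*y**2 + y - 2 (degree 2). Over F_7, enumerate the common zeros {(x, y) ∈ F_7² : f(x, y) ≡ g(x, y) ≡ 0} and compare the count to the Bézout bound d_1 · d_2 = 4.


Common zeros: {(6, 2)}; count = 1; Bézout bound = 4.

deg(f) = 2, deg(g) = 2, so Bézout bound = 4.
Scan x ∈ F_7. For each x, list the y ∈ F_7 with f(x, y) ≡ 0 and those with g(x, y) ≡ 0 (mod 7); the common zeros in that column are the intersection.
  x = 0: f ≡ 0 at y ∈ {5}; g ≡ 0 at y ∈ ∅; common: ∅.
  x = 1: f ≡ 0 at y ∈ ∅; g ≡ 0 at y ∈ {1, 6}; common: ∅.
  x = 2: f ≡ 0 at y ∈ ∅; g ≡ 0 at y ∈ ∅; common: ∅.
  x = 3: f ≡ 0 at y ∈ {1, 3}; g ≡ 0 at y ∈ {2, 6}; common: ∅.
  x = 4: f ≡ 0 at y ∈ ∅; g ≡ 0 at y ∈ {1, 4}; common: ∅.
  x = 5: f ≡ 0 at y ∈ {2, 5}; g ≡ 0 at y ∈ ∅; common: ∅.
  x = 6: f ≡ 0 at y ∈ {2, 3}; g ≡ 0 at y ∈ {2, 4}; common: {2}.
Collecting: common zeros = {(6, 2)}, so the count is 1.
Comparison with the Bézout bound: 1 ≤ 4 = deg(f)·deg(g), as expected for curves with no common component (the affine F_7-count falls short of the bound because intersections may lie at infinity, over extension fields, or carry multiplicity).


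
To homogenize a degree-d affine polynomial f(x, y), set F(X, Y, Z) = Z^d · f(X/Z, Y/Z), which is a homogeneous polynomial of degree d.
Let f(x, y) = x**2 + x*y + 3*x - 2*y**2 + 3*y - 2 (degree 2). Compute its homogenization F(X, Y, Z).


F(X, Y, Z) = X**2 + X*Y + 3*X*Z - 2*Y**2 + 3*Y*Z - 2*Z**2

deg(f) = 2.
Substitute x = X/Z, y = Y/Z into f, then multiply by Z^2.
  monomial 1·x^2·y^0 ↦ 1·X^2·Y^0·Z^0.
  monomial 1·x^1·y^1 ↦ 1·X^1·Y^1·Z^0.
  monomial 3·x^1·y^0 ↦ 3·X^1·Y^0·Z^1.
  monomial -2·x^0·y^2 ↦ -2·X^0·Y^2·Z^0.
  monomial 3·x^0·y^1 ↦ 3·X^0·Y^1·Z^1.
  monomial -2·x^0·y^0 ↦ -2·X^0·Y^0·Z^2.
Collecting: F(X, Y, Z) = X**2 + X*Y + 3*X*Z - 2*Y**2 + 3*Y*Z - 2*Z**2.


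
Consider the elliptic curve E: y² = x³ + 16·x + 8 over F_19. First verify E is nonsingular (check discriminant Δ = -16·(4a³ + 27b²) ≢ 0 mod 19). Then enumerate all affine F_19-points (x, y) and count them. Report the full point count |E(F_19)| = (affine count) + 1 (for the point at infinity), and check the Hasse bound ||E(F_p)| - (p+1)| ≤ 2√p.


Affine points = {(1, 5), (1, 14), (3, 8), (3, 11), (5, 2), (5, 17), (6, 4), (6, 15), (7, 8), (7, 11), (9, 8), (9, 11), (10, 3), (10, 16), (12, 3), (12, 16), (13, 0), (16, 3), (16, 16), (17, 5), (17, 14)}; affine count = 21; |E(F_19)| = 22.

Discriminant check: Δ ∝ 4a³ + 27b² = 4·16³ + 27·8² = 4·4096 + 27·64 ≡ 5 (mod 19). Nonzero ⇒ E is nonsingular.
For each x ∈ F_19, compute rhs = x³ + 16·x + 8 mod 19, then count y ∈ F_19 with y² ≡ rhs.
  x = 0: rhs = 8, matching y values: none (0 points).
  x = 1: rhs = 6, matching y values: 5, 14 (2 points).
  x = 2: rhs = 10, matching y values: none (0 points).
  x = 3: rhs = 7, matching y values: 8, 11 (2 points).
  x = 4: rhs = 3, matching y values: none (0 points).
  x = 5: rhs = 4, matching y values: 2, 17 (2 points).
  x = 6: rhs = 16, matching y values: 4, 15 (2 points).
  x = 7: rhs = 7, matching y values: 8, 11 (2 points).
  x = 8: rhs = 2, matching y values: none (0 points).
  x = 9: rhs = 7, matching y values: 8, 11 (2 points).
  x = 10: rhs = 9, matching y values: 3, 16 (2 points).
  x = 11: rhs = 14, matching y values: none (0 points).
  x = 12: rhs = 9, matching y values: 3, 16 (2 points).
  x = 13: rhs = 0, matching y values: 0 (1 points).
  x = 14: rhs = 12, matching y values: none (0 points).
  x = 15: rhs = 13, matching y values: none (0 points).
  x = 16: rhs = 9, matching y values: 3, 16 (2 points).
  x = 17: rhs = 6, matching y values: 5, 14 (2 points).
  x = 18: rhs = 10, matching y values: none (0 points).
Total affine count: 21.
Full point count |E(F_19)| = 21 + 1 = 22.
Hasse bound: |22 − (19+1)| = |2| = 2 ≤ 2√19 ≈ 8.7178 ✓.


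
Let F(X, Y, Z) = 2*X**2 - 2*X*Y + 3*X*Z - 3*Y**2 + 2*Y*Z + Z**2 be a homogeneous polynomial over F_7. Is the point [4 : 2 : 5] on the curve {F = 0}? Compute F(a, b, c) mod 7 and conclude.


F(4,2,5) ≡ 4 (mod 7); P is NOT on the curve.

Evaluate F(4, 2, 5) term-by-term (mod 7).
  2*X**2 ↦ 2·16·1·1 = 32
  -2*X*Y ↦ -2·4·2·1 = -16
  3*X*Z ↦ 3·4·1·5 = 60
  -3*Y**2 ↦ -3·1·4·1 = -12
  2*Y*Z ↦ 2·1·2·5 = 20
  Z**2 ↦ 1·1·1·25 = 25
Sum: F(4, 2, 5) = (32) + (-16) + (60) + (-12) + (20) + (25) = 109.
Reducing mod 7: 109 ≡ 4 (mod 7).
Since F(a, b, c) ≡ 4 ≠ 0 (mod 7), P does NOT lie on the curve.


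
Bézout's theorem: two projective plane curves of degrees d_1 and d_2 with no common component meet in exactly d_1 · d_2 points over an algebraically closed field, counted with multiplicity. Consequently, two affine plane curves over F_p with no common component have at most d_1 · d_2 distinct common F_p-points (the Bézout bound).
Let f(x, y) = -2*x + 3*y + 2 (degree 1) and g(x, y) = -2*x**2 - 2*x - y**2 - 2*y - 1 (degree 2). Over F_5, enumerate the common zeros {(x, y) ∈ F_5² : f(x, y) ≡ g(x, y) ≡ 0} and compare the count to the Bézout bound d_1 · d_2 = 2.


Common zeros: {(1, 0), (3, 3)}; count = 2; Bézout bound = 2.

deg(f) = 1, deg(g) = 2, so Bézout bound = 2.
Scan x ∈ F_5. For each x, list the y ∈ F_5 with f(x, y) ≡ 0 and those with g(x, y) ≡ 0 (mod 5); the common zeros in that column are the intersection.
  x = 0: f ≡ 0 at y ∈ {1}; g ≡ 0 at y ∈ {4}; common: ∅.
  x = 1: f ≡ 0 at y ∈ {0}; g ≡ 0 at y ∈ {0, 3}; common: {0}.
  x = 2: f ≡ 0 at y ∈ {4}; g ≡ 0 at y ∈ ∅; common: ∅.
  x = 3: f ≡ 0 at y ∈ {3}; g ≡ 0 at y ∈ {0, 3}; common: {3}.
  x = 4: f ≡ 0 at y ∈ {2}; g ≡ 0 at y ∈ {4}; common: ∅.
Collecting: common zeros = {(1, 0), (3, 3)}, so the count is 2.
Comparison with the Bézout bound: 2 ≤ 2 = deg(f)·deg(g), as expected for curves with no common component (the bound is attained).


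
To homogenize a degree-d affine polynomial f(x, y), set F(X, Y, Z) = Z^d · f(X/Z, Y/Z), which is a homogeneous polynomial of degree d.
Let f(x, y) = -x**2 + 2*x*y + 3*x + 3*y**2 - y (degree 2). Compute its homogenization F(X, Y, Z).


F(X, Y, Z) = -X**2 + 2*X*Y + 3*X*Z + 3*Y**2 - Y*Z

deg(f) = 2.
Substitute x = X/Z, y = Y/Z into f, then multiply by Z^2.
  monomial -1·x^2·y^0 ↦ -1·X^2·Y^0·Z^0.
  monomial 2·x^1·y^1 ↦ 2·X^1·Y^1·Z^0.
  monomial 3·x^1·y^0 ↦ 3·X^1·Y^0·Z^1.
  monomial 3·x^0·y^2 ↦ 3·X^0·Y^2·Z^0.
  monomial -1·x^0·y^1 ↦ -1·X^0·Y^1·Z^1.
Collecting: F(X, Y, Z) = -X**2 + 2*X*Y + 3*X*Z + 3*Y**2 - Y*Z.


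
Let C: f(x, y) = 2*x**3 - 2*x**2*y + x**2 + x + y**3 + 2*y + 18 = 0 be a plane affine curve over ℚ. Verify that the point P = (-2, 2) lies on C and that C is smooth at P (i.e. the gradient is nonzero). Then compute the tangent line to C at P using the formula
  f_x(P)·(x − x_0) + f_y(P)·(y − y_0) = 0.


Tangent line at P: 37*x + 6*y + 62 = 0.

Step 1: f(-2, 2) = 0, so P lies on C.
Step 2: partial derivatives
  f_x(x, y) = 6*x**2 - 4*x*y + 2*x + 1, f_y(x, y) = -2*x**2 + 3*y**2 + 2.
  f_x(P) = 37, f_y(P) = 6 (gradient nonzero, so P is smooth).
Step 3: tangent line at P: 37·(x − -2) + 6·(y − 2) = 0.
Expanding: 37*x + 6*y + 62 = 0.


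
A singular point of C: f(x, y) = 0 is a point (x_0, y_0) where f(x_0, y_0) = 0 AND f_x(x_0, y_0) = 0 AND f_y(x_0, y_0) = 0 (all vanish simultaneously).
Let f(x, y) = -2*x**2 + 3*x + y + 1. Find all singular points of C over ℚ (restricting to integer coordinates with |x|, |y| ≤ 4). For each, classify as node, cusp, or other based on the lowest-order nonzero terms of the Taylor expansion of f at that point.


No singular points in the scanned grid; C is smooth there.

Compute partial derivatives:
  f_x = 3 - 4*x.
  f_y = 1.
f_y = 1 is a nonzero constant, so f_y never vanishes: no point (x, y) can satisfy f = f_x = f_y = 0. In particular no (x, y) ∈ {−4, ..., 4}² is singular; the curve is smooth.


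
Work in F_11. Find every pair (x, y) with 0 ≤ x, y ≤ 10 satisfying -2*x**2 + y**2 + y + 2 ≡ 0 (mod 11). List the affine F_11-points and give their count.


Affine F_11-points: {(0, 4), (0, 6), (1, 0), (1, 10), (2, 2), (2, 8), (4, 5), (7, 5), (9, 2), (9, 8), (10, 0), (10, 10)}; count = 12.

For each of the 121 pairs (x, y) ∈ F_11², evaluate f(x, y) mod 11. Record the zeros.
  x = 0: [0↦2, 1↦4, 2↦8, 3↦3, 4↦0, 5↦10, 6↦0, 7↦3, 8↦8, 9↦4, 10↦2]  zeros at y ∈ {4, 6}
  x = 1: [0↦0, 1↦2, 2↦6, 3↦1, 4↦9, 5↦8, 6↦9, 7↦1, 8↦6, 9↦2, 10↦0]  zeros at y ∈ {0, 10}
  x = 2: [0↦5, 1↦7, 2↦0, 3↦6, 4↦3, 5↦2, 6↦3, 7↦6, 8↦0, 9↦7, 10↦5]  zeros at y ∈ {2, 8}
  x = 3: [0↦6, 1↦8, 2↦1, 3↦7, 4↦4, 5↦3, 6↦4, 7↦7, 8↦1, 9↦8, 10↦6]  zeros at y ∈ ∅
  x = 4: [0↦3, 1↦5, 2↦9, 3↦4, 4↦1, 5↦0, 6↦1, 7↦4, 8↦9, 9↦5, 10↦3]  zeros at y ∈ {5}
  x = 5: [0↦7, 1↦9, 2↦2, 3↦8, 4↦5, 5↦4, 6↦5, 7↦8, 8↦2, 9↦9, 10↦7]  zeros at y ∈ ∅
  x = 6: [0↦7, 1↦9, 2↦2, 3↦8, 4↦5, 5↦4, 6↦5, 7↦8, 8↦2, 9↦9, 10↦7]  zeros at y ∈ ∅
  x = 7: [0↦3, 1↦5, 2↦9, 3↦4, 4↦1, 5↦0, 6↦1, 7↦4, 8↦9, 9↦5, 10↦3]  zeros at y ∈ {5}
  x = 8: [0↦6, 1↦8, 2↦1, 3↦7, 4↦4, 5↦3, 6↦4, 7↦7, 8↦1, 9↦8, 10↦6]  zeros at y ∈ ∅
  x = 9: [0↦5, 1↦7, 2↦0, 3↦6, 4↦3, 5↦2, 6↦3, 7↦6, 8↦0, 9↦7, 10↦5]  zeros at y ∈ {2, 8}
  x = 10: [0↦0, 1↦2, 2↦6, 3↦1, 4↦9, 5↦8, 6↦9, 7↦1, 8↦6, 9↦2, 10↦0]  zeros at y ∈ {0, 10}
Collecting zeros: affine points = {(0, 4), (0, 6), (1, 0), (1, 10), (2, 2), (2, 8), (4, 5), (7, 5), (9, 2), (9, 8), (10, 0), (10, 10)}.
Total count |C(F_11)_aff| = 12.


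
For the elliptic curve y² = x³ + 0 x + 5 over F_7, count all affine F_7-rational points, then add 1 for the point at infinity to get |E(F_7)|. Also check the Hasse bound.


Affine points = {(3, 2), (3, 5), (5, 2), (5, 5), (6, 2), (6, 5)}; affine count = 6; |E(F_7)| = 7.

Discriminant check: Δ ∝ 4a³ + 27b² = 4·0³ + 27·5² = 4·0 + 27·25 ≡ 3 (mod 7). Nonzero ⇒ E is nonsingular.
For each x ∈ F_7, compute rhs = x³ + 0·x + 5 mod 7, then count y ∈ F_7 with y² ≡ rhs.
  x = 0: rhs = 5, matching y values: none (0 points).
  x = 1: rhs = 6, matching y values: none (0 points).
  x = 2: rhs = 6, matching y values: none (0 points).
  x = 3: rhs = 4, matching y values: 2, 5 (2 points).
  x = 4: rhs = 6, matching y values: none (0 points).
  x = 5: rhs = 4, matching y values: 2, 5 (2 points).
  x = 6: rhs = 4, matching y values: 2, 5 (2 points).
Total affine count: 6.
Full point count |E(F_7)| = 6 + 1 = 7.
Hasse bound: |7 − (7+1)| = |-1| = 1 ≤ 2√7 ≈ 5.2915 ✓.


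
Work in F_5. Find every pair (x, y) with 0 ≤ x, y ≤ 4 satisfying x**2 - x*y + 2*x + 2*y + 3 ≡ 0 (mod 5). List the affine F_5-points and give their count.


Affine F_5-points: {(0, 1), (1, 4), (3, 3), (4, 1)}; count = 4.

For each of the 25 pairs (x, y) ∈ F_5², evaluate f(x, y) mod 5. Record the zeros.
  x = 0: [0↦3, 1↦0, 2↦2, 3↦4, 4↦1]  zeros at y ∈ {1}
  x = 1: [0↦1, 1↦2, 2↦3, 3↦4, 4↦0]  zeros at y ∈ {4}
  x = 2: [0↦1, 1↦1, 2↦1, 3↦1, 4↦1]  zeros at y ∈ ∅
  x = 3: [0↦3, 1↦2, 2↦1, 3↦0, 4↦4]  zeros at y ∈ {3}
  x = 4: [0↦2, 1↦0, 2↦3, 3↦1, 4↦4]  zeros at y ∈ {1}
Collecting zeros: affine points = {(0, 1), (1, 4), (3, 3), (4, 1)}.
Total count |C(F_5)_aff| = 4.


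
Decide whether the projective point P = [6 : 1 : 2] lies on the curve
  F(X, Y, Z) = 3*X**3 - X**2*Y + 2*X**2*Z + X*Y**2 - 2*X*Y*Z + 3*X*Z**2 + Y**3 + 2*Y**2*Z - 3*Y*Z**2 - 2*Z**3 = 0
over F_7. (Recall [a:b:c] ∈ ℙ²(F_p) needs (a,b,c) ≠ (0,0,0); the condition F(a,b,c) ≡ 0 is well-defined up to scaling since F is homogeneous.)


F(6,1,2) ≡ 3 (mod 7); P is NOT on the curve.

Evaluate F(6, 1, 2) term-by-term (mod 7).
  3*X**3 ↦ 3·216·1·1 = 648
  -X**2*Y ↦ -1·36·1·1 = -36
  2*X**2*Z ↦ 2·36·1·2 = 144
  X*Y**2 ↦ 1·6·1·1 = 6
  -2*X*Y*Z ↦ -2·6·1·2 = -24
  3*X*Z**2 ↦ 3·6·1·4 = 72
  Y**3 ↦ 1·1·1·1 = 1
  2*Y**2*Z ↦ 2·1·1·2 = 4
  -3*Y*Z**2 ↦ -3·1·1·4 = -12
  -2*Z**3 ↦ -2·1·1·8 = -16
Sum: F(6, 1, 2) = (648) + (-36) + (144) + (6) + (-24) + (72) + (1) + (4) + (-12) + (-16) = 787.
Reducing mod 7: 787 ≡ 3 (mod 7).
Since F(a, b, c) ≡ 3 ≠ 0 (mod 7), P does NOT lie on the curve.


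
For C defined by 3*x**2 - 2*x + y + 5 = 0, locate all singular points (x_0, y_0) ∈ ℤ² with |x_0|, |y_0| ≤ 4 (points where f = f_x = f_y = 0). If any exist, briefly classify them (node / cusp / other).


No singular points in the scanned grid; C is smooth there.

Compute partial derivatives:
  f_x = 6*x - 2.
  f_y = 1.
f_y = 1 is a nonzero constant, so f_y never vanishes: no point (x, y) can satisfy f = f_x = f_y = 0. In particular no (x, y) ∈ {−4, ..., 4}² is singular; the curve is smooth.


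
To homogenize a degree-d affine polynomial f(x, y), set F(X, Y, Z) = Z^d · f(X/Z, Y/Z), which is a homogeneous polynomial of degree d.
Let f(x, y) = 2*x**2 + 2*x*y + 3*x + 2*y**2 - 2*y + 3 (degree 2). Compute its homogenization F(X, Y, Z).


F(X, Y, Z) = 2*X**2 + 2*X*Y + 3*X*Z + 2*Y**2 - 2*Y*Z + 3*Z**2

deg(f) = 2.
Substitute x = X/Z, y = Y/Z into f, then multiply by Z^2.
  monomial 2·x^2·y^0 ↦ 2·X^2·Y^0·Z^0.
  monomial 2·x^1·y^1 ↦ 2·X^1·Y^1·Z^0.
  monomial 3·x^1·y^0 ↦ 3·X^1·Y^0·Z^1.
  monomial 2·x^0·y^2 ↦ 2·X^0·Y^2·Z^0.
  monomial -2·x^0·y^1 ↦ -2·X^0·Y^1·Z^1.
  monomial 3·x^0·y^0 ↦ 3·X^0·Y^0·Z^2.
Collecting: F(X, Y, Z) = 2*X**2 + 2*X*Y + 3*X*Z + 2*Y**2 - 2*Y*Z + 3*Z**2.


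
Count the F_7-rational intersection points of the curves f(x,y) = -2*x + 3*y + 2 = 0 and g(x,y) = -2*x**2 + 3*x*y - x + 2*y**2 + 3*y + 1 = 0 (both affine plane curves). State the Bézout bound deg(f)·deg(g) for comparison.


Common zeros: ∅; count = 0; Bézout bound = 2.

deg(f) = 1, deg(g) = 2, so Bézout bound = 2.
Scan x ∈ F_7. For each x, list the y ∈ F_7 with f(x, y) ≡ 0 and those with g(x, y) ≡ 0 (mod 7); the common zeros in that column are the intersection.
  x = 0: f ≡ 0 at y ∈ {4}; g ≡ 0 at y ∈ {3, 6}; common: ∅.
  x = 1: f ≡ 0 at y ∈ {0}; g ≡ 0 at y ∈ ∅; common: ∅.
  x = 2: f ≡ 0 at y ∈ {3}; g ≡ 0 at y ∈ ∅; common: ∅.
  x = 3: f ≡ 0 at y ∈ {6}; g ≡ 0 at y ∈ ∅; common: ∅.
  x = 4: f ≡ 0 at y ∈ {2}; g ≡ 0 at y ∈ {0, 3}; common: ∅.
  x = 5: f ≡ 0 at y ∈ {5}; g ≡ 0 at y ∈ {6}; common: ∅.
  x = 6: f ≡ 0 at y ∈ {1}; g ≡ 0 at y ∈ {0}; common: ∅.
Collecting: common zeros = ∅, so the count is 0.
Comparison with the Bézout bound: 0 ≤ 2 = deg(f)·deg(g), as expected for curves with no common component (the affine F_7-count falls short of the bound because intersections may lie at infinity, over extension fields, or carry multiplicity).


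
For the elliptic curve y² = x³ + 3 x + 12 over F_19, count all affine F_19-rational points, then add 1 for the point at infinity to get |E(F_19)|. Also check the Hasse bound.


Affine points = {(1, 4), (1, 15), (2, 8), (2, 11), (5, 0), (8, 4), (8, 15), (10, 4), (10, 15), (12, 3), (12, 16), (13, 5), (13, 14), (14, 9), (14, 10), (17, 6), (17, 13)}; affine count = 17; |E(F_19)| = 18.

Discriminant check: Δ ∝ 4a³ + 27b² = 4·3³ + 27·12² = 4·27 + 27·144 ≡ 6 (mod 19). Nonzero ⇒ E is nonsingular.
For each x ∈ F_19, compute rhs = x³ + 3·x + 12 mod 19, then count y ∈ F_19 with y² ≡ rhs.
  x = 0: rhs = 12, matching y values: none (0 points).
  x = 1: rhs = 16, matching y values: 4, 15 (2 points).
  x = 2: rhs = 7, matching y values: 8, 11 (2 points).
  x = 3: rhs = 10, matching y values: none (0 points).
  x = 4: rhs = 12, matching y values: none (0 points).
  x = 5: rhs = 0, matching y values: 0 (1 points).
  x = 6: rhs = 18, matching y values: none (0 points).
  x = 7: rhs = 15, matching y values: none (0 points).
  x = 8: rhs = 16, matching y values: 4, 15 (2 points).
  x = 9: rhs = 8, matching y values: none (0 points).
  x = 10: rhs = 16, matching y values: 4, 15 (2 points).
  x = 11: rhs = 8, matching y values: none (0 points).
  x = 12: rhs = 9, matching y values: 3, 16 (2 points).
  x = 13: rhs = 6, matching y values: 5, 14 (2 points).
  x = 14: rhs = 5, matching y values: 9, 10 (2 points).
  x = 15: rhs = 12, matching y values: none (0 points).
  x = 16: rhs = 14, matching y values: none (0 points).
  x = 17: rhs = 17, matching y values: 6, 13 (2 points).
  x = 18: rhs = 8, matching y values: none (0 points).
Total affine count: 17.
Full point count |E(F_19)| = 17 + 1 = 18.
Hasse bound: |18 − (19+1)| = |-2| = 2 ≤ 2√19 ≈ 8.7178 ✓.


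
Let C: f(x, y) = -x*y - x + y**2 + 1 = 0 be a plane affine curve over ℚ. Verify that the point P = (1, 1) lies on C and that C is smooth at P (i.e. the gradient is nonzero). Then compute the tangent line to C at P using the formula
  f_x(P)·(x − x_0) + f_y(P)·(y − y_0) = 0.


Tangent line at P: -2*x + y + 1 = 0.

Step 1: f(1, 1) = 0, so P lies on C.
Step 2: partial derivatives
  f_x(x, y) = -y - 1, f_y(x, y) = -x + 2*y.
  f_x(P) = -2, f_y(P) = 1 (gradient nonzero, so P is smooth).
Step 3: tangent line at P: -2·(x − 1) + 1·(y − 1) = 0.
Expanding: -2*x + y + 1 = 0.


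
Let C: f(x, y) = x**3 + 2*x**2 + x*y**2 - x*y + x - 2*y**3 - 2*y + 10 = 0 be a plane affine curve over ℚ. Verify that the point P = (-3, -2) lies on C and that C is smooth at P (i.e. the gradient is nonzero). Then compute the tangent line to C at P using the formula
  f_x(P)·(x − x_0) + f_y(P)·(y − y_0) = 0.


Tangent line at P: 22*x - 11*y + 44 = 0.

Step 1: f(-3, -2) = 0, so P lies on C.
Step 2: partial derivatives
  f_x(x, y) = 3*x**2 + 4*x + y**2 - y + 1, f_y(x, y) = 2*x*y - x - 6*y**2 - 2.
  f_x(P) = 22, f_y(P) = -11 (gradient nonzero, so P is smooth).
Step 3: tangent line at P: 22·(x − -3) + -11·(y − -2) = 0.
Expanding: 22*x - 11*y + 44 = 0.


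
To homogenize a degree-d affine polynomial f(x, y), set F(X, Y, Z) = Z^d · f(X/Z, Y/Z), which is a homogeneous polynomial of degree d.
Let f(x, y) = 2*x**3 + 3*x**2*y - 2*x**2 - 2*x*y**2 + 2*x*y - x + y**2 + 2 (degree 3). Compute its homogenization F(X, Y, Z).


F(X, Y, Z) = 2*X**3 + 3*X**2*Y - 2*X**2*Z - 2*X*Y**2 + 2*X*Y*Z - X*Z**2 + Y**2*Z + 2*Z**3

deg(f) = 3.
Substitute x = X/Z, y = Y/Z into f, then multiply by Z^3.
  monomial 2·x^3·y^0 ↦ 2·X^3·Y^0·Z^0.
  monomial 3·x^2·y^1 ↦ 3·X^2·Y^1·Z^0.
  monomial -2·x^2·y^0 ↦ -2·X^2·Y^0·Z^1.
  monomial -2·x^1·y^2 ↦ -2·X^1·Y^2·Z^0.
  monomial 2·x^1·y^1 ↦ 2·X^1·Y^1·Z^1.
  monomial -1·x^1·y^0 ↦ -1·X^1·Y^0·Z^2.
  monomial 1·x^0·y^2 ↦ 1·X^0·Y^2·Z^1.
  monomial 2·x^0·y^0 ↦ 2·X^0·Y^0·Z^3.
Collecting: F(X, Y, Z) = 2*X**3 + 3*X**2*Y - 2*X**2*Z - 2*X*Y**2 + 2*X*Y*Z - X*Z**2 + Y**2*Z + 2*Z**3.


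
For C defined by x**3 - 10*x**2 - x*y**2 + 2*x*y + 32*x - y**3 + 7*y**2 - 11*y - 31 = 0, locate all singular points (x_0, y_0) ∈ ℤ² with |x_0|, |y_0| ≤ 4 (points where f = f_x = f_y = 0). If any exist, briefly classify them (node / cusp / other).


Singular points: {(3, 1)}; classification: node.

Compute partial derivatives:
  f_x = 3*x**2 - 20*x - y**2 + 2*y + 32.
  f_y = -2*x*y + 2*x - 3*y**2 + 14*y - 11.
Scan x_0 ∈ {−4, ..., 4}. For each x_0, f_y(x_0, y) is a polynomial in y; find its integer roots y ∈ {−4, ..., 4}, then test f_x and f at those candidates.
  x = -4: f_y(-4, y) = -3*y**2 + 22*y - 19; vanishes at y ∈ {1}. (-4, 1): f_x = 161 ≠ 0.
  x = -3: f_y(-3, y) = -3*y**2 + 20*y - 17; vanishes at y ∈ {1}. (-3, 1): f_x = 120 ≠ 0.
  x = -2: f_y(-2, y) = -3*y**2 + 18*y - 15; vanishes at y ∈ {1}. (-2, 1): f_x = 85 ≠ 0.
  x = -1: f_y(-1, y) = -3*y**2 + 16*y - 13; vanishes at y ∈ {1}. (-1, 1): f_x = 56 ≠ 0.
  x = 0: f_y(0, y) = -3*y**2 + 14*y - 11; vanishes at y ∈ {1}. (0, 1): f_x = 33 ≠ 0.
  x = 1: f_y(1, y) = -3*y**2 + 12*y - 9; vanishes at y ∈ {1, 3}. (1, 1): f_x = 16 ≠ 0; (1, 3): f_x = 12 ≠ 0.
  x = 2: f_y(2, y) = -3*y**2 + 10*y - 7; vanishes at y ∈ {1}. (2, 1): f_x = 5 ≠ 0.
  x = 3: f_y(3, y) = -3*y**2 + 8*y - 5; vanishes at y ∈ {1}. (3, 1): f_x = 0, f = 0 — SINGULAR.
  x = 4: f_y(4, y) = -3*y**2 + 6*y - 3; vanishes at y ∈ {1}. (4, 1): f_x = 1 ≠ 0.
Only singular point on the grid: (3, 1).
Classify: substitute x = 3 + u, y = 1 + v and expand: f = u**3 - u**2 - u*v**2 - v**3 + v**2.
No constant or linear terms (consistent with a singular point). Quadratic part: -u**2 + v**2. Cubic part: u**3 - u*v**2 - v**3.
The quadratic part v**2 - u**2 = (v − u)(v + u) splits into two distinct linear factors, so there are two distinct tangent lines y − 1 = ±(x − 3) — this is a node (ordinary double point).
Classification: node.


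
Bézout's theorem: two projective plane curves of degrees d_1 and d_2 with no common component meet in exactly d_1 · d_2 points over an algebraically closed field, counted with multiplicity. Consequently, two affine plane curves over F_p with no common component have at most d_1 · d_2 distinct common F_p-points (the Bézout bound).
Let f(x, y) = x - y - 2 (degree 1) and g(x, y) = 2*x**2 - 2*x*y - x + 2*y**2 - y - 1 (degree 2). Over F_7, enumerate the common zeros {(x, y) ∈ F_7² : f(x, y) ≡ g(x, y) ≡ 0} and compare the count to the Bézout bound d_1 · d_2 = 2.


Common zeros: ∅; count = 0; Bézout bound = 2.

deg(f) = 1, deg(g) = 2, so Bézout bound = 2.
Scan x ∈ F_7. For each x, list the y ∈ F_7 with f(x, y) ≡ 0 and those with g(x, y) ≡ 0 (mod 7); the common zeros in that column are the intersection.
  x = 0: f ≡ 0 at y ∈ {5}; g ≡ 0 at y ∈ {1, 3}; common: ∅.
  x = 1: f ≡ 0 at y ∈ {6}; g ≡ 0 at y ∈ {0, 5}; common: ∅.
  x = 2: f ≡ 0 at y ∈ {0}; g ≡ 0 at y ∈ ∅; common: ∅.
  x = 3: f ≡ 0 at y ∈ {1}; g ≡ 0 at y ∈ {0}; common: ∅.
  x = 4: f ≡ 0 at y ∈ {2}; g ≡ 0 at y ∈ ∅; common: ∅.
  x = 5: f ≡ 0 at y ∈ {3}; g ≡ 0 at y ∈ {1}; common: ∅.
  x = 6: f ≡ 0 at y ∈ {4}; g ≡ 0 at y ∈ ∅; common: ∅.
Collecting: common zeros = ∅, so the count is 0.
Comparison with the Bézout bound: 0 ≤ 2 = deg(f)·deg(g), as expected for curves with no common component (the affine F_7-count falls short of the bound because intersections may lie at infinity, over extension fields, or carry multiplicity).


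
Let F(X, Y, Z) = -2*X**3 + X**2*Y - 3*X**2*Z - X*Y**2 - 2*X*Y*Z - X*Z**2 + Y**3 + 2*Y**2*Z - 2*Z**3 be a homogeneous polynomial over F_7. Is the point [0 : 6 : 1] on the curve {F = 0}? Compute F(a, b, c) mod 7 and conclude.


F(0,6,1) ≡ 6 (mod 7); P is NOT on the curve.

Evaluate F(0, 6, 1) term-by-term (mod 7).
  -2*X**3 ↦ -2·0·1·1 = 0
  X**2*Y ↦ 1·0·6·1 = 0
  -3*X**2*Z ↦ -3·0·1·1 = 0
  -X*Y**2 ↦ -1·0·36·1 = 0
  -2*X*Y*Z ↦ -2·0·6·1 = 0
  -X*Z**2 ↦ -1·0·1·1 = 0
  Y**3 ↦ 1·1·216·1 = 216
  2*Y**2*Z ↦ 2·1·36·1 = 72
  -2*Z**3 ↦ -2·1·1·1 = -2
Sum: F(0, 6, 1) = (0) + (0) + (0) + (0) + (0) + (0) + (216) + (72) + (-2) = 286.
Reducing mod 7: 286 ≡ 6 (mod 7).
Since F(a, b, c) ≡ 6 ≠ 0 (mod 7), P does NOT lie on the curve.
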